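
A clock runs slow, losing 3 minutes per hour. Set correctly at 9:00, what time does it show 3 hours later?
For every 60 true minutes, the faulty clock advances 60 - 3 = 57 minutes.
True elapsed: 3 hours = 180 minutes.
Faulty clock advances: 180 x 57/60 = 171 minutes (drift: 9 minutes behind).
Shown time: 9:00 + 171 minutes = 11:51.

Final answer: 11:51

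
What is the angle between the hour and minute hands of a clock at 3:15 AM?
Hour hand position: 3 x 30 + 15 x 0.5 = 97.5 degrees
Minute hand position: 15 x 6 = 90 degrees
Difference: |97.5 - 90| = 7.5 degrees
The angle between the hands is 7.5 degrees

Final answer: 7.5 degrees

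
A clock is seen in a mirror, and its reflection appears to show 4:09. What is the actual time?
Reflection across the vertical (12-6) axis maps a hand at angle A degrees to (360 - A) degrees, which sends a reading of T minutes past 12:00 to (720 - T) minutes past 12:00.
Mirror reads 4:09 = 249 minutes past 12:00.
Actual time: (720 - 249) mod 720 = 471 minutes = 7:51.

Final answer: 7:51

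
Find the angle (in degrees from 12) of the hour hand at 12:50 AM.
The hour hand moves 30 degrees per hour and 0.5 degrees per minute.
At 12:50: (0) x 30 + 50 x 0.5 = 0 + 25 = 25 degrees

Final answer: 25 degrees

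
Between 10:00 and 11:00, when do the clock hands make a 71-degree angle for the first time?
At t minutes past 10:00, the hour hand is at 30 x 10 + 0.5t degrees and the minute hand is at 6t degrees.
The smaller angle between them is 71 degrees when |30H - 5.5t| = 71 or |30H - 5.5t| = 289.
With H = 10, solve 30 x 10 - 5.5t = +/- target for each target:
  t = (30 x 10 - 71) / 5.5 = 41.64
  t = (30 x 10 + 71) / 5.5 = 67.45 (outside (0, 60))
  t = (30 x 10 - 289) / 5.5 = 2
  t = (30 x 10 + 289) / 5.5 = 107.09 (outside (0, 60))
Valid solutions in (0, 60): {2, 41.64} minutes.
The first occurrence is t = 2 minutes.
The hands form a 71-degree angle at 2 minutes past 10:00.

Final answer: 2 minutes past 10:00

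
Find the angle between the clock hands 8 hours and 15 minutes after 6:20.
First find the time 8 hours and 15 minutes after 6:20.
Total minutes: 6 x 60 + 20 + 8 x 60 + 15 = 875.
875 mod 720 = 155 minutes = 2:35.
Now compute the angle at 2:35:
Hour hand: 2 x 30 + 35 x 0.5 = 77.5 degrees
Minute hand: 35 x 6 = 210 degrees
Difference: |77.5 - 210| = 132.5 degrees
The angle is 132.5 degrees

Final answer: 132.5 degrees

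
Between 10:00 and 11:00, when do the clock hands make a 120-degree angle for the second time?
At t minutes past 10:00, the hour hand is at 30 x 10 + 0.5t degrees and the minute hand is at 6t degrees.
The smaller angle between them is 120 degrees when |30H - 5.5t| = 120 or |30H - 5.5t| = 240.
With H = 10, solve 30 x 10 - 5.5t = +/- target for each target:
  t = (30 x 10 - 120) / 5.5 = 32.73
  t = (30 x 10 + 120) / 5.5 = 76.36 (outside (0, 60))
  t = (30 x 10 - 240) / 5.5 = 10.91
  t = (30 x 10 + 240) / 5.5 = 98.18 (outside (0, 60))
Valid solutions in (0, 60): {10.91, 32.73} minutes.
The second occurrence is t = 32.73 minutes.
The hands form a 120-degree angle at 32.73 minutes past 10:00.

Final answer: 32.73 minutes past 10:00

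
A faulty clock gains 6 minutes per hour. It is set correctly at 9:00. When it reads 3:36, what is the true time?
For every 60 true minutes, the faulty clock advances 66 minutes, so 1 faulty-clock minute corresponds to 60/66 true minutes.
From 9:00 to 3:36 on the faulty dial is 396 minutes.
True elapsed: 396 x 60/66 = 360 minutes = 6 hours.
True time: 9:00 + 6 hours = 3:00.

Final answer: 3:00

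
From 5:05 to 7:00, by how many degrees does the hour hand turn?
The hour hand moves 0.5 degrees per minute.
Time elapsed: 7:00 - 5:05 = 115 minutes
Angular displacement: 115 x 0.5 = 57.5 degrees

Final answer: 57.5 degrees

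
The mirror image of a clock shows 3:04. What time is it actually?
Reflection across the vertical (12-6) axis maps a hand at angle A degrees to (360 - A) degrees, which sends a reading of T minutes past 12:00 to (720 - T) minutes past 12:00.
Mirror reads 3:04 = 184 minutes past 12:00.
Actual time: (720 - 184) mod 720 = 536 minutes = 8:56.

Final answer: 8:56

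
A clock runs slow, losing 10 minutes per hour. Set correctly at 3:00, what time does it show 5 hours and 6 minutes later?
For every 60 true minutes, the faulty clock advances 60 - 10 = 50 minutes.
True elapsed: 5 hours and 6 minutes = 306 minutes.
Faulty clock advances: 306 x 50/60 = 255 minutes (drift: 51 minutes behind).
Shown time: 3:00 + 255 minutes = 7:15.

Final answer: 7:15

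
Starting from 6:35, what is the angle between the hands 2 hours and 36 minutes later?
First find the time 2 hours and 36 minutes after 6:35.
Total minutes: 6 x 60 + 35 + 2 x 60 + 36 = 551.
551 mod 720 = 551 minutes = 9:11.
Now compute the angle at 9:11:
Hour hand: 9 x 30 + 11 x 0.5 = 275.5 degrees
Minute hand: 11 x 6 = 66 degrees
Difference: |275.5 - 66| = 209.5 degrees
Smaller angle: 360 - 209.5 = 150.5 degrees

Final answer: 150.5 degrees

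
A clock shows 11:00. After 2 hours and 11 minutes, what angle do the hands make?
First find the time 2 hours and 11 minutes after 11:00.
Total minutes: 11 x 60 + 0 + 2 x 60 + 11 = 791.
791 mod 720 = 71 minutes = 1:11.
Now compute the angle at 1:11:
Hour hand: 1 x 30 + 11 x 0.5 = 35.5 degrees
Minute hand: 11 x 6 = 66 degrees
Difference: |35.5 - 66| = 30.5 degrees
The angle is 30.5 degrees

Final answer: 30.5 degrees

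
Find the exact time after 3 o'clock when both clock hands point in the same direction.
The minute hand gains 5.5 degrees per minute on the hour hand.
At 3:00, the hour hand is at 90 degrees and the minute hand is at 0 degrees.
The gap is 90 degrees. Time to close: 90/5.5 = 60 x 3/11 = 16.36 minutes.
The hands overlap at 16.36 minutes past 3:00.

Final answer: 16.36 minutes past 3:00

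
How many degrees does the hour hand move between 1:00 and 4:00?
The hour hand moves 0.5 degrees per minute.
Time elapsed: 4:00 - 1:00 = 180 minutes
Angular displacement: 180 x 0.5 = 90 degrees

Final answer: 90 degrees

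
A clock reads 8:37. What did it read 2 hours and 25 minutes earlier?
Starting time: 8:37 = 517 total minutes past 12:00
Subtracting: 2 hours and 25 minutes = 145 minutes
517 - 145 = 372 minutes
= 6 hours and 12 minutes past 12:00 = 6:12

Final answer: 6:12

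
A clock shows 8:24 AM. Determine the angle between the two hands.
Hour hand position: 8 x 30 + 24 x 0.5 = 252 degrees
Minute hand position: 24 x 6 = 144 degrees
Difference: |252 - 144| = 108 degrees
The angle between the hands is 108 degrees

Final answer: 108 degrees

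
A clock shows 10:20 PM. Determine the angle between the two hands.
Hour hand position: 10 x 30 + 20 x 0.5 = 310 degrees
Minute hand position: 20 x 6 = 120 degrees
Difference: |310 - 120| = 190 degrees
Since 190 > 180, the smaller angle is 360 - 190 = 170 degrees

Final answer: 170 degrees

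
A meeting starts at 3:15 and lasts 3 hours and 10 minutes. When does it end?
Starting time: 3:15
Adding 10 minutes to 15 minutes: 15 + 10 = 25 minutes
Adding 3 hours: 3 + 3 = 6
Final time: 6:25

Final answer: 6:25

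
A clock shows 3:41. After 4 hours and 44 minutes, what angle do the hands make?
First find the time 4 hours and 44 minutes after 3:41.
Total minutes: 3 x 60 + 41 + 4 x 60 + 44 = 505.
505 mod 720 = 505 minutes = 8:25.
Now compute the angle at 8:25:
Hour hand: 8 x 30 + 25 x 0.5 = 252.5 degrees
Minute hand: 25 x 6 = 150 degrees
Difference: |252.5 - 150| = 102.5 degrees
The angle is 102.5 degrees

Final answer: 102.5 degrees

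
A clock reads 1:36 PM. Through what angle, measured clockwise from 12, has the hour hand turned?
The hour hand moves 30 degrees per hour and 0.5 degrees per minute.
At 1:36: (1) x 30 + 36 x 0.5 = 30 + 18 = 48 degrees

Final answer: 48 degrees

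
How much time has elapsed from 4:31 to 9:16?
From 4:31 to 9:16:
(9 x 60 + 16) - (4 x 60 + 31) = 556 - 271 = 285 minutes
= 4 hours and 45 minutes

Final answer: 4 hours and 45 minutes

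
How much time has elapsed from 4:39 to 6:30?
From 4:39 to 6:30:
(6 x 60 + 30) - (4 x 60 + 39) = 390 - 279 = 111 minutes
= 1 hour and 51 minutes

Final answer: 1 hour and 51 minutes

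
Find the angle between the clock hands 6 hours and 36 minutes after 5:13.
First find the time 6 hours and 36 minutes after 5:13.
Total minutes: 5 x 60 + 13 + 6 x 60 + 36 = 709.
709 mod 720 = 709 minutes = 11:49.
Now compute the angle at 11:49:
Hour hand: 11 x 30 + 49 x 0.5 = 354.5 degrees
Minute hand: 49 x 6 = 294 degrees
Difference: |354.5 - 294| = 60.5 degrees
The angle is 60.5 degrees

Final answer: 60.5 degrees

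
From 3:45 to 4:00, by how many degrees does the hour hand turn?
The hour hand moves 0.5 degrees per minute.
Time elapsed: 4:00 - 3:45 = 15 minutes
Angular displacement: 15 x 0.5 = 7.5 degrees

Final answer: 7.5 degrees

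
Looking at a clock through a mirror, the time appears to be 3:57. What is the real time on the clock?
Reflection across the vertical (12-6) axis maps a hand at angle A degrees to (360 - A) degrees, which sends a reading of T minutes past 12:00 to (720 - T) minutes past 12:00.
Mirror reads 3:57 = 237 minutes past 12:00.
Actual time: (720 - 237) mod 720 = 483 minutes = 8:03.

Final answer: 8:03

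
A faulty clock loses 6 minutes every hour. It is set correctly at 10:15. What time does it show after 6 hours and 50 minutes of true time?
For every 60 true minutes, the faulty clock advances 60 - 6 = 54 minutes.
True elapsed: 6 hours and 50 minutes = 410 minutes.
Faulty clock advances: 410 x 54/60 = 369 minutes (drift: 41 minutes behind).
Shown time: 10:15 + 369 minutes = 4:24.

Final answer: 4:24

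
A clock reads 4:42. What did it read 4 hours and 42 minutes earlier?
Starting time: 4:42 = 282 total minutes past 12:00
Subtracting: 4 hours and 42 minutes = 282 minutes
282 - 282 = 0 minutes
= 0 minutes past 12:00 = 12:00

Final answer: 12:00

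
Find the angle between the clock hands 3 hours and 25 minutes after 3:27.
First find the time 3 hours and 25 minutes after 3:27.
Total minutes: 3 x 60 + 27 + 3 x 60 + 25 = 412.
412 mod 720 = 412 minutes = 6:52.
Now compute the angle at 6:52:
Hour hand: 6 x 30 + 52 x 0.5 = 206 degrees
Minute hand: 52 x 6 = 312 degrees
Difference: |206 - 312| = 106 degrees
The angle is 106 degrees

Final answer: 106 degrees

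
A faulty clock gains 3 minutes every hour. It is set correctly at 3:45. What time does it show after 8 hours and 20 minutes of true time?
For every 60 true minutes, the faulty clock advances 60 + 3 = 63 minutes.
True elapsed: 8 hours and 20 minutes = 500 minutes.
Faulty clock advances: 500 x 63/60 = 525 minutes (drift: 25 minutes ahead).
Shown time: 3:45 + 525 minutes = 12:30.

Final answer: 12:30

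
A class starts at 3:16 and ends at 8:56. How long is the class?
From 3:16 to 8:56:
(8 x 60 + 56) - (3 x 60 + 16) = 536 - 196 = 340 minutes
= 5 hours and 40 minutes

Final answer: 5 hours and 40 minutes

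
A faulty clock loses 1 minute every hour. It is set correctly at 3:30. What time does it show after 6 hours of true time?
For every 60 true minutes, the faulty clock advances 60 - 1 = 59 minutes.
True elapsed: 6 hours = 360 minutes.
Faulty clock advances: 360 x 59/60 = 354 minutes (drift: 6 minutes behind).
Shown time: 3:30 + 354 minutes = 9:24.

Final answer: 9:24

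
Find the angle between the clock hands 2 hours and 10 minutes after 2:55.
First find the time 2 hours and 10 minutes after 2:55.
Total minutes: 2 x 60 + 55 + 2 x 60 + 10 = 305.
305 mod 720 = 305 minutes = 5:05.
Now compute the angle at 5:05:
Hour hand: 5 x 30 + 5 x 0.5 = 152.5 degrees
Minute hand: 5 x 6 = 30 degrees
Difference: |152.5 - 30| = 122.5 degrees
The angle is 122.5 degrees

Final answer: 122.5 degrees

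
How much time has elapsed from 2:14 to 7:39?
From 2:14 to 7:39:
(7 x 60 + 39) - (2 x 60 + 14) = 459 - 134 = 325 minutes
= 5 hours and 25 minutes

Final answer: 5 hours and 25 minutes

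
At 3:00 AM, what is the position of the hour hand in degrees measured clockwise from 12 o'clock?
The hour hand moves 30 degrees per hour and 0.5 degrees per minute.
At 3:00: (3) x 30 + 0 x 0.5 = 90 + 0 = 90 degrees

Final answer: 90 degrees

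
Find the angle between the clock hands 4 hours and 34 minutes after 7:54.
First find the time 4 hours and 34 minutes after 7:54.
Total minutes: 7 x 60 + 54 + 4 x 60 + 34 = 748.
748 mod 720 = 28 minutes = 12:28.
Now compute the angle at 12:28:
Hour hand: 0 x 30 + 28 x 0.5 = 14 degrees
Minute hand: 28 x 6 = 168 degrees
Difference: |14 - 168| = 154 degrees
The angle is 154 degrees

Final answer: 154 degrees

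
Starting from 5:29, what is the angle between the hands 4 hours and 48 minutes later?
First find the time 4 hours and 48 minutes after 5:29.
Total minutes: 5 x 60 + 29 + 4 x 60 + 48 = 617.
617 mod 720 = 617 minutes = 10:17.
Now compute the angle at 10:17:
Hour hand: 10 x 30 + 17 x 0.5 = 308.5 degrees
Minute hand: 17 x 6 = 102 degrees
Difference: |308.5 - 102| = 206.5 degrees
Smaller angle: 360 - 206.5 = 153.5 degrees

Final answer: 153.5 degrees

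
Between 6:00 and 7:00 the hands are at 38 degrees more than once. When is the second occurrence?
At t minutes past 6:00, the hour hand is at 30 x 6 + 0.5t degrees and the minute hand is at 6t degrees.
The smaller angle between them is 38 degrees when |30H - 5.5t| = 38 or |30H - 5.5t| = 322.
With H = 6, solve 30 x 6 - 5.5t = +/- target for each target:
  t = (30 x 6 - 38) / 5.5 = 25.82
  t = (30 x 6 + 38) / 5.5 = 39.64
  t = (30 x 6 - 322) / 5.5 = -25.82 (outside (0, 60))
  t = (30 x 6 + 322) / 5.5 = 91.27 (outside (0, 60))
Valid solutions in (0, 60): {25.82, 39.64} minutes.
The second occurrence is t = 39.64 minutes.
The hands form a 38-degree angle at 39.64 minutes past 6:00.

Final answer: 39.64 minutes past 6:00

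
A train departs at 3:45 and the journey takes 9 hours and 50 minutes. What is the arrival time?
Starting time: 3:45
Adding 50 minutes to 45 minutes: 45 + 50 = 95 minutes = 1 hour and 35 minutes
Adding 9 hours: 3 + 9 + 1 (carry) = 13 - 12 = 1
Final time: 1:35

Final answer: 1:35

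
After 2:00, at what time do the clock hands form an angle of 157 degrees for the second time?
At t minutes past 2:00, the hour hand is at 30 x 2 + 0.5t degrees and the minute hand is at 6t degrees.
The smaller angle between them is 157 degrees when |30H - 5.5t| = 157 or |30H - 5.5t| = 203.
With H = 2, solve 30 x 2 - 5.5t = +/- target for each target:
  t = (30 x 2 - 157) / 5.5 = -17.64 (outside (0, 60))
  t = (30 x 2 + 157) / 5.5 = 39.45
  t = (30 x 2 - 203) / 5.5 = -26 (outside (0, 60))
  t = (30 x 2 + 203) / 5.5 = 47.82
Valid solutions in (0, 60): {39.45, 47.82} minutes.
The second occurrence is t = 47.82 minutes.
The hands form a 157-degree angle at 47.82 minutes past 2:00.

Final answer: 47.82 minutes past 2:00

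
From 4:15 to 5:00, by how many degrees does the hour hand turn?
The hour hand moves 0.5 degrees per minute.
Time elapsed: 5:00 - 4:15 = 45 minutes
Angular displacement: 45 x 0.5 = 22.5 degrees

Final answer: 22.5 degrees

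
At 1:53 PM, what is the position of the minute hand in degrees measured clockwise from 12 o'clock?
The minute hand moves 6 degrees per minute.
At 1:53: 53 x 6 = 318 degrees

Final answer: 318 degrees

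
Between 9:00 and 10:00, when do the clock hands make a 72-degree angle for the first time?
At t minutes past 9:00, the hour hand is at 30 x 9 + 0.5t degrees and the minute hand is at 6t degrees.
The smaller angle between them is 72 degrees when |30H - 5.5t| = 72 or |30H - 5.5t| = 288.
With H = 9, solve 30 x 9 - 5.5t = +/- target for each target:
  t = (30 x 9 - 72) / 5.5 = 36
  t = (30 x 9 + 72) / 5.5 = 62.18 (outside (0, 60))
  t = (30 x 9 - 288) / 5.5 = -3.27 (outside (0, 60))
  t = (30 x 9 + 288) / 5.5 = 101.45 (outside (0, 60))
Valid solutions in (0, 60): {36} minutes.
The first occurrence is t = 36 minutes.
The hands form a 72-degree angle at 36 minutes past 9:00.

Final answer: 36 minutes past 9:00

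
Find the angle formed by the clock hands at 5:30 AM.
Hour hand position: 5 x 30 + 30 x 0.5 = 165 degrees
Minute hand position: 30 x 6 = 180 degrees
Difference: |165 - 180| = 15 degrees
The angle between the hands is 15 degrees

Final answer: 15 degrees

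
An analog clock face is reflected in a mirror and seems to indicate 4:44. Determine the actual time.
Reflection across the vertical (12-6) axis maps a hand at angle A degrees to (360 - A) degrees, which sends a reading of T minutes past 12:00 to (720 - T) minutes past 12:00.
Mirror reads 4:44 = 284 minutes past 12:00.
Actual time: (720 - 284) mod 720 = 436 minutes = 7:16.

Final answer: 7:16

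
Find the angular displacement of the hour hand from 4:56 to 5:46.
The hour hand moves 0.5 degrees per minute.
Time elapsed: 5:46 - 4:56 = 50 minutes
Angular displacement: 50 x 0.5 = 25 degrees

Final answer: 25 degrees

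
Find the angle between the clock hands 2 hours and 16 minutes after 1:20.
First find the time 2 hours and 16 minutes after 1:20.
Total minutes: 1 x 60 + 20 + 2 x 60 + 16 = 216.
216 mod 720 = 216 minutes = 3:36.
Now compute the angle at 3:36:
Hour hand: 3 x 30 + 36 x 0.5 = 108 degrees
Minute hand: 36 x 6 = 216 degrees
Difference: |108 - 216| = 108 degrees
The angle is 108 degrees

Final answer: 108 degrees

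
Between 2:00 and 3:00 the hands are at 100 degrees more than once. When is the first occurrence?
At t minutes past 2:00, the hour hand is at 30 x 2 + 0.5t degrees and the minute hand is at 6t degrees.
The smaller angle between them is 100 degrees when |30H - 5.5t| = 100 or |30H - 5.5t| = 260.
With H = 2, solve 30 x 2 - 5.5t = +/- target for each target:
  t = (30 x 2 - 100) / 5.5 = -7.27 (outside (0, 60))
  t = (30 x 2 + 100) / 5.5 = 29.09
  t = (30 x 2 - 260) / 5.5 = -36.36 (outside (0, 60))
  t = (30 x 2 + 260) / 5.5 = 58.18
Valid solutions in (0, 60): {29.09, 58.18} minutes.
The first occurrence is t = 29.09 minutes.
The hands form a 100-degree angle at 29.09 minutes past 2:00.

Final answer: 29.09 minutes past 2:00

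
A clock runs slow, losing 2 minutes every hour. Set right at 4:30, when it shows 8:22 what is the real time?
For every 60 true minutes, the faulty clock advances 58 minutes, so 1 faulty-clock minute corresponds to 60/58 true minutes.
From 4:30 to 8:22 on the faulty dial is 232 minutes.
True elapsed: 232 x 60/58 = 240 minutes = 4 hours.
True time: 4:30 + 4 hours = 8:30.

Final answer: 8:30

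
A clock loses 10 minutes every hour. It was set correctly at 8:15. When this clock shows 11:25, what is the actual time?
For every 60 true minutes, the faulty clock advances 50 minutes, so 1 faulty-clock minute corresponds to 60/50 true minutes.
From 8:15 to 11:25 on the faulty dial is 190 minutes.
True elapsed: 190 x 60/50 = 228 minutes = 3 hours and 48 minutes.
True time: 8:15 + 3 hours and 48 minutes = 12:03.

Final answer: 12:03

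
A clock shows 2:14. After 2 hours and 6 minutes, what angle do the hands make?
First find the time 2 hours and 6 minutes after 2:14.
Total minutes: 2 x 60 + 14 + 2 x 60 + 6 = 260.
260 mod 720 = 260 minutes = 4:20.
Now compute the angle at 4:20:
Hour hand: 4 x 30 + 20 x 0.5 = 130 degrees
Minute hand: 20 x 6 = 120 degrees
Difference: |130 - 120| = 10 degrees
The angle is 10 degrees

Final answer: 10 degrees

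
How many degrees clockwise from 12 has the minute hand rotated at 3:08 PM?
The minute hand moves 6 degrees per minute.
At 3:08: 8 x 6 = 48 degrees

Final answer: 48 degrees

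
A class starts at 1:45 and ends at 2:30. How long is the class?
From 1:45 to 2:30:
(2 x 60 + 30) - (1 x 60 + 45) = 150 - 105 = 45 minutes
= 45 minutes

Final answer: 45 minutes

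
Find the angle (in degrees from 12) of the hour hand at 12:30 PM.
The hour hand moves 30 degrees per hour and 0.5 degrees per minute.
At 12:30: (0) x 30 + 30 x 0.5 = 0 + 15 = 15 degrees

Final answer: 15 degrees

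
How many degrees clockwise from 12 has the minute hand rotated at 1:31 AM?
The minute hand moves 6 degrees per minute.
At 1:31: 31 x 6 = 186 degrees

Final answer: 186 degrees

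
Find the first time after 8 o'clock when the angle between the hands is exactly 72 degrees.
At t minutes past 8:00, the hour hand is at 30 x 8 + 0.5t degrees and the minute hand is at 6t degrees.
The smaller angle between them is 72 degrees when |30H - 5.5t| = 72 or |30H - 5.5t| = 288.
With H = 8, solve 30 x 8 - 5.5t = +/- target for each target:
  t = (30 x 8 - 72) / 5.5 = 30.55
  t = (30 x 8 + 72) / 5.5 = 56.73
  t = (30 x 8 - 288) / 5.5 = -8.73 (outside (0, 60))
  t = (30 x 8 + 288) / 5.5 = 96 (outside (0, 60))
Valid solutions in (0, 60): {30.55, 56.73} minutes.
The first occurrence is t = 30.55 minutes.
The hands form a 72-degree angle at 30.55 minutes past 8:00.

Final answer: 30.55 minutes past 8:00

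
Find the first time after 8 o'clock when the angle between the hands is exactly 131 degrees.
At t minutes past 8:00, the hour hand is at 30 x 8 + 0.5t degrees and the minute hand is at 6t degrees.
The smaller angle between them is 131 degrees when |30H - 5.5t| = 131 or |30H - 5.5t| = 229.
With H = 8, solve 30 x 8 - 5.5t = +/- target for each target:
  t = (30 x 8 - 131) / 5.5 = 19.82
  t = (30 x 8 + 131) / 5.5 = 67.45 (outside (0, 60))
  t = (30 x 8 - 229) / 5.5 = 2
  t = (30 x 8 + 229) / 5.5 = 85.27 (outside (0, 60))
Valid solutions in (0, 60): {2, 19.82} minutes.
The first occurrence is t = 2 minutes.
The hands form a 131-degree angle at 2 minutes past 8:00.

Final answer: 2 minutes past 8:00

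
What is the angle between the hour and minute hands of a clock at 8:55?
Hour hand position: 8 x 30 + 55 x 0.5 = 267.5 degrees
Minute hand position: 55 x 6 = 330 degrees
Difference: |267.5 - 330| = 62.5 degrees
The angle between the hands is 62.5 degrees

Final answer: 62.5 degrees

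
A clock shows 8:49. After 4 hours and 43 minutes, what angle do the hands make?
First find the time 4 hours and 43 minutes after 8:49.
Total minutes: 8 x 60 + 49 + 4 x 60 + 43 = 812.
812 mod 720 = 92 minutes = 1:32.
Now compute the angle at 1:32:
Hour hand: 1 x 30 + 32 x 0.5 = 46 degrees
Minute hand: 32 x 6 = 192 degrees
Difference: |46 - 192| = 146 degrees
The angle is 146 degrees

Final answer: 146 degrees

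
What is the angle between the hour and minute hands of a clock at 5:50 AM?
Hour hand position: 5 x 30 + 50 x 0.5 = 175 degrees
Minute hand position: 50 x 6 = 300 degrees
Difference: |175 - 300| = 125 degrees
The angle between the hands is 125 degrees

Final answer: 125 degrees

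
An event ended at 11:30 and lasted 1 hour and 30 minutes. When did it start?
Starting time: 11:30 = 690 total minutes past 12:00
Subtracting: 1 hour and 30 minutes = 90 minutes
690 - 90 = 600 minutes
= 10 hours past 12:00 = 10:00

Final answer: 10:00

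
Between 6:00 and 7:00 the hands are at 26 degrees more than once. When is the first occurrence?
At t minutes past 6:00, the hour hand is at 30 x 6 + 0.5t degrees and the minute hand is at 6t degrees.
The smaller angle between them is 26 degrees when |30H - 5.5t| = 26 or |30H - 5.5t| = 334.
With H = 6, solve 30 x 6 - 5.5t = +/- target for each target:
  t = (30 x 6 - 26) / 5.5 = 28
  t = (30 x 6 + 26) / 5.5 = 37.45
  t = (30 x 6 - 334) / 5.5 = -28 (outside (0, 60))
  t = (30 x 6 + 334) / 5.5 = 93.45 (outside (0, 60))
Valid solutions in (0, 60): {28, 37.45} minutes.
The first occurrence is t = 28 minutes.
The hands form a 26-degree angle at 28 minutes past 6:00.

Final answer: 28 minutes past 6:00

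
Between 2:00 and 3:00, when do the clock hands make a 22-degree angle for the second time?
At t minutes past 2:00, the hour hand is at 30 x 2 + 0.5t degrees and the minute hand is at 6t degrees.
The smaller angle between them is 22 degrees when |30H - 5.5t| = 22 or |30H - 5.5t| = 338.
With H = 2, solve 30 x 2 - 5.5t = +/- target for each target:
  t = (30 x 2 - 22) / 5.5 = 6.91
  t = (30 x 2 + 22) / 5.5 = 14.91
  t = (30 x 2 - 338) / 5.5 = -50.55 (outside (0, 60))
  t = (30 x 2 + 338) / 5.5 = 72.36 (outside (0, 60))
Valid solutions in (0, 60): {6.91, 14.91} minutes.
The second occurrence is t = 14.91 minutes.
The hands form a 22-degree angle at 14.91 minutes past 2:00.

Final answer: 14.91 minutes past 2:00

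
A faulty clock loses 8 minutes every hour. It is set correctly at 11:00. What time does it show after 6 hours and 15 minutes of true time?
For every 60 true minutes, the faulty clock advances 60 - 8 = 52 minutes.
True elapsed: 6 hours and 15 minutes = 375 minutes.
Faulty clock advances: 375 x 52/60 = 325 minutes (drift: 50 minutes behind).
Shown time: 11:00 + 325 minutes = 4:25.

Final answer: 4:25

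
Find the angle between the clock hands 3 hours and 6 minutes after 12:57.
First find the time 3 hours and 6 minutes after 12:57.
Total minutes: 12 x 60 + 57 + 3 x 60 + 6 = 963.
963 mod 720 = 243 minutes = 4:03.
Now compute the angle at 4:03:
Hour hand: 4 x 30 + 3 x 0.5 = 121.5 degrees
Minute hand: 3 x 6 = 18 degrees
Difference: |121.5 - 18| = 103.5 degrees
The angle is 103.5 degrees

Final answer: 103.5 degrees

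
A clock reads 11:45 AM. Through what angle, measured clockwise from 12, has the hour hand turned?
The hour hand moves 30 degrees per hour and 0.5 degrees per minute.
At 11:45: (11) x 30 + 45 x 0.5 = 330 + 22.5 = 352.5 degrees

Final answer: 352.5 degrees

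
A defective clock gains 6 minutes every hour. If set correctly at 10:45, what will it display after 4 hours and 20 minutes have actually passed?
For every 60 true minutes, the faulty clock advances 60 + 6 = 66 minutes.
True elapsed: 4 hours and 20 minutes = 260 minutes.
Faulty clock advances: 260 x 66/60 = 286 minutes (drift: 26 minutes ahead).
Shown time: 10:45 + 286 minutes = 3:31.

Final answer: 3:31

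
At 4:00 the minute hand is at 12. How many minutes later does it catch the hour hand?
The minute hand gains 5.5 degrees per minute on the hour hand.
At 4:00, the hour hand is at 120 degrees and the minute hand is at 0 degrees.
The gap is 120 degrees. Time to close: 120/5.5 = 60 x 4/11 = 21.82 minutes.
The hands overlap at 21.82 minutes past 4:00.

Final answer: 21.82 minutes past 4:00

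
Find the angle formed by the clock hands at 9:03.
Hour hand position: 9 x 30 + 3 x 0.5 = 271.5 degrees
Minute hand position: 3 x 6 = 18 degrees
Difference: |271.5 - 18| = 253.5 degrees
Since 253.5 > 180, the smaller angle is 360 - 253.5 = 106.5 degrees

Final answer: 106.5 degrees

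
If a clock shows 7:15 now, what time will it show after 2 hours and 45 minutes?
Starting time: 7:15
Adding 45 minutes to 15 minutes: 15 + 45 = 60 minutes = 1 hour
Adding 2 hours: 7 + 2 + 1 (carry) = 10
Final time: 10:00

Final answer: 10:00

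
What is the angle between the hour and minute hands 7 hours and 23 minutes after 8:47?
First find the time 7 hours and 23 minutes after 8:47.
Total minutes: 8 x 60 + 47 + 7 x 60 + 23 = 970.
970 mod 720 = 250 minutes = 4:10.
Now compute the angle at 4:10:
Hour hand: 4 x 30 + 10 x 0.5 = 125 degrees
Minute hand: 10 x 6 = 60 degrees
Difference: |125 - 60| = 65 degrees
The angle is 65 degrees

Final answer: 65 degrees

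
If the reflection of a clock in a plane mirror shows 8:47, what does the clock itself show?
Reflection across the vertical (12-6) axis maps a hand at angle A degrees to (360 - A) degrees, which sends a reading of T minutes past 12:00 to (720 - T) minutes past 12:00.
Mirror reads 8:47 = 527 minutes past 12:00.
Actual time: (720 - 527) mod 720 = 193 minutes = 3:13.

Final answer: 3:13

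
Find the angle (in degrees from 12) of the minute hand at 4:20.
The minute hand moves 6 degrees per minute.
At 4:20: 20 x 6 = 120 degrees

Final answer: 120 degrees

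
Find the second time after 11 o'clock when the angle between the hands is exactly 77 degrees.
At t minutes past 11:00, the hour hand is at 30 x 11 + 0.5t degrees and the minute hand is at 6t degrees.
The smaller angle between them is 77 degrees when |30H - 5.5t| = 77 or |30H - 5.5t| = 283.
With H = 11, solve 30 x 11 - 5.5t = +/- target for each target:
  t = (30 x 11 - 77) / 5.5 = 46
  t = (30 x 11 + 77) / 5.5 = 74 (outside (0, 60))
  t = (30 x 11 - 283) / 5.5 = 8.55
  t = (30 x 11 + 283) / 5.5 = 111.45 (outside (0, 60))
Valid solutions in (0, 60): {8.55, 46} minutes.
The second occurrence is t = 46 minutes.
The hands form a 77-degree angle at 46 minutes past 11:00.

Final answer: 46 minutes past 11:00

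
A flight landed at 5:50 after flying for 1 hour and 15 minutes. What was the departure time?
Starting time: 5:50 = 350 total minutes past 12:00
Subtracting: 1 hour and 15 minutes = 75 minutes
350 - 75 = 275 minutes
= 4 hours and 35 minutes past 12:00 = 4:35

Final answer: 4:35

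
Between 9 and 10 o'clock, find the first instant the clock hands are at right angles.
At t minutes past 9:00, the hour hand is at 30 x 9 + 0.5t degrees and the minute hand is at 6t degrees.
The smaller angle between them is 90 degrees when |30H - 5.5t| = 90 or |30H - 5.5t| = 270.
With H = 9, solve 30 x 9 - 5.5t = +/- target for each target:
  t = (30 x 9 - 90) / 5.5 = 32.73
  t = (30 x 9 + 90) / 5.5 = 65.45 (outside (0, 60))
  t = (30 x 9 - 270) / 5.5 = 0 (outside (0, 60))
  t = (30 x 9 + 270) / 5.5 = 98.18 (outside (0, 60))
Valid solutions in (0, 60): {32.73} minutes.
First occurrence: t = 32.73 minutes.
The hands are at right angles at 32.73 minutes past 9:00.

Final answer: 32.73 minutes past 9:00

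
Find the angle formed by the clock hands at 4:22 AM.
Hour hand position: 4 x 30 + 22 x 0.5 = 131 degrees
Minute hand position: 22 x 6 = 132 degrees
Difference: |131 - 132| = 1 degrees
The angle between the hands is 1 degrees

Final answer: 1 degrees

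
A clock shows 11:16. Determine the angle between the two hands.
Hour hand position: 11 x 30 + 16 x 0.5 = 338 degrees
Minute hand position: 16 x 6 = 96 degrees
Difference: |338 - 96| = 242 degrees
Since 242 > 180, the smaller angle is 360 - 242 = 118 degrees

Final answer: 118 degrees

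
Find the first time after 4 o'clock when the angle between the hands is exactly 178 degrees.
At t minutes past 4:00, the hour hand is at 30 x 4 + 0.5t degrees and the minute hand is at 6t degrees.
The smaller angle between them is 178 degrees when |30H - 5.5t| = 178 or |30H - 5.5t| = 182.
With H = 4, solve 30 x 4 - 5.5t = +/- target for each target:
  t = (30 x 4 - 178) / 5.5 = -10.55 (outside (0, 60))
  t = (30 x 4 + 178) / 5.5 = 54.18
  t = (30 x 4 - 182) / 5.5 = -11.27 (outside (0, 60))
  t = (30 x 4 + 182) / 5.5 = 54.91
Valid solutions in (0, 60): {54.18, 54.91} minutes.
The first occurrence is t = 54.18 minutes.
The hands form a 178-degree angle at 54.18 minutes past 4:00.

Final answer: 54.18 minutes past 4:00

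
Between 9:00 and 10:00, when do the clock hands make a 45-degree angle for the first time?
At t minutes past 9:00, the hour hand is at 30 x 9 + 0.5t degrees and the minute hand is at 6t degrees.
The smaller angle between them is 45 degrees when |30H - 5.5t| = 45 or |30H - 5.5t| = 315.
With H = 9, solve 30 x 9 - 5.5t = +/- target for each target:
  t = (30 x 9 - 45) / 5.5 = 40.91
  t = (30 x 9 + 45) / 5.5 = 57.27
  t = (30 x 9 - 315) / 5.5 = -8.18 (outside (0, 60))
  t = (30 x 9 + 315) / 5.5 = 106.36 (outside (0, 60))
Valid solutions in (0, 60): {40.91, 57.27} minutes.
The first occurrence is t = 40.91 minutes.
The hands form a 45-degree angle at 40.91 minutes past 9:00.

Final answer: 40.91 minutes past 9:00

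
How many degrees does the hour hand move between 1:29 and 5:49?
The hour hand moves 0.5 degrees per minute.
Time elapsed: 5:49 - 1:29 = 260 minutes
Angular displacement: 260 x 0.5 = 130 degrees

Final answer: 130 degrees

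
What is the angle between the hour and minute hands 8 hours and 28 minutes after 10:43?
First find the time 8 hours and 28 minutes after 10:43.
Total minutes: 10 x 60 + 43 + 8 x 60 + 28 = 1151.
1151 mod 720 = 431 minutes = 7:11.
Now compute the angle at 7:11:
Hour hand: 7 x 30 + 11 x 0.5 = 215.5 degrees
Minute hand: 11 x 6 = 66 degrees
Difference: |215.5 - 66| = 149.5 degrees
The angle is 149.5 degrees

Final answer: 149.5 degrees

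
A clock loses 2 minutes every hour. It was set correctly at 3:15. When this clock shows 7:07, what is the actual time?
For every 60 true minutes, the faulty clock advances 58 minutes, so 1 faulty-clock minute corresponds to 60/58 true minutes.
From 3:15 to 7:07 on the faulty dial is 232 minutes.
True elapsed: 232 x 60/58 = 240 minutes = 4 hours.
True time: 3:15 + 4 hours = 7:15.

Final answer: 7:15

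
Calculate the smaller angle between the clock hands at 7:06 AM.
Hour hand position: 7 x 30 + 6 x 0.5 = 213 degrees
Minute hand position: 6 x 6 = 36 degrees
Difference: |213 - 36| = 177 degrees
The angle between the hands is 177 degrees

Final answer: 177 degrees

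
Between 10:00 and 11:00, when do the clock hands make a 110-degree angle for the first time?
At t minutes past 10:00, the hour hand is at 30 x 10 + 0.5t degrees and the minute hand is at 6t degrees.
The smaller angle between them is 110 degrees when |30H - 5.5t| = 110 or |30H - 5.5t| = 250.
With H = 10, solve 30 x 10 - 5.5t = +/- target for each target:
  t = (30 x 10 - 110) / 5.5 = 34.55
  t = (30 x 10 + 110) / 5.5 = 74.55 (outside (0, 60))
  t = (30 x 10 - 250) / 5.5 = 9.09
  t = (30 x 10 + 250) / 5.5 = 100 (outside (0, 60))
Valid solutions in (0, 60): {9.09, 34.55} minutes.
The first occurrence is t = 9.09 minutes.
The hands form a 110-degree angle at 9.09 minutes past 10:00.

Final answer: 9.09 minutes past 10:00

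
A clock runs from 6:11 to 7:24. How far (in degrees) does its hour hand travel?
The hour hand moves 0.5 degrees per minute.
Time elapsed: 7:24 - 6:11 = 73 minutes
Angular displacement: 73 x 0.5 = 36.5 degrees

Final answer: 36.5 degrees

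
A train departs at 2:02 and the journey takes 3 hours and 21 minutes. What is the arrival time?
Starting time: 2:02
Adding 21 minutes to 2 minutes: 2 + 21 = 23 minutes
Adding 3 hours: 2 + 3 = 5
Final time: 5:23

Final answer: 5:23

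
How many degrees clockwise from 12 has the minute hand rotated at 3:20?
The minute hand moves 6 degrees per minute.
At 3:20: 20 x 6 = 120 degrees

Final answer: 120 degrees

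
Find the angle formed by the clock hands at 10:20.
Hour hand position: 10 x 30 + 20 x 0.5 = 310 degrees
Minute hand position: 20 x 6 = 120 degrees
Difference: |310 - 120| = 190 degrees
Since 190 > 180, the smaller angle is 360 - 190 = 170 degrees

Final answer: 170 degrees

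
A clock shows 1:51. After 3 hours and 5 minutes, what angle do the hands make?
First find the time 3 hours and 5 minutes after 1:51.
Total minutes: 1 x 60 + 51 + 3 x 60 + 5 = 296.
296 mod 720 = 296 minutes = 4:56.
Now compute the angle at 4:56:
Hour hand: 4 x 30 + 56 x 0.5 = 148 degrees
Minute hand: 56 x 6 = 336 degrees
Difference: |148 - 336| = 188 degrees
Smaller angle: 360 - 188 = 172 degrees

Final answer: 172 degrees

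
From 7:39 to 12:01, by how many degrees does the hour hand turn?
The hour hand moves 0.5 degrees per minute.
Time elapsed: 12:01 - 7:39 = 262 minutes
Angular displacement: 262 x 0.5 = 131 degrees

Final answer: 131 degrees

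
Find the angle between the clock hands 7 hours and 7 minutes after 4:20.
First find the time 7 hours and 7 minutes after 4:20.
Total minutes: 4 x 60 + 20 + 7 x 60 + 7 = 687.
687 mod 720 = 687 minutes = 11:27.
Now compute the angle at 11:27:
Hour hand: 11 x 30 + 27 x 0.5 = 343.5 degrees
Minute hand: 27 x 6 = 162 degrees
Difference: |343.5 - 162| = 181.5 degrees
Smaller angle: 360 - 181.5 = 178.5 degrees

Final answer: 178.5 degrees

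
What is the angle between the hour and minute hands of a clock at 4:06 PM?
Hour hand position: 4 x 30 + 6 x 0.5 = 123 degrees
Minute hand position: 6 x 6 = 36 degrees
Difference: |123 - 36| = 87 degrees
The angle between the hands is 87 degrees

Final answer: 87 degrees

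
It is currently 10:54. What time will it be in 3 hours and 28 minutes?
Starting time: 10:54
Adding 28 minutes to 54 minutes: 54 + 28 = 82 minutes = 1 hour and 22 minutes
Adding 3 hours: 10 + 3 + 1 (carry) = 14 - 12 = 2
Final time: 2:22

Final answer: 2:22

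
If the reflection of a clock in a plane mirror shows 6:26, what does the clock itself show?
Reflection across the vertical (12-6) axis maps a hand at angle A degrees to (360 - A) degrees, which sends a reading of T minutes past 12:00 to (720 - T) minutes past 12:00.
Mirror reads 6:26 = 386 minutes past 12:00.
Actual time: (720 - 386) mod 720 = 334 minutes = 5:34.

Final answer: 5:34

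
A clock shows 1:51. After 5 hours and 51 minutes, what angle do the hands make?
First find the time 5 hours and 51 minutes after 1:51.
Total minutes: 1 x 60 + 51 + 5 x 60 + 51 = 462.
462 mod 720 = 462 minutes = 7:42.
Now compute the angle at 7:42:
Hour hand: 7 x 30 + 42 x 0.5 = 231 degrees
Minute hand: 42 x 6 = 252 degrees
Difference: |231 - 252| = 21 degrees
The angle is 21 degrees

Final answer: 21 degrees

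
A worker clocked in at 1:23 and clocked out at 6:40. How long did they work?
From 1:23 to 6:40:
(6 x 60 + 40) - (1 x 60 + 23) = 400 - 83 = 317 minutes
= 5 hours and 17 minutes

Final answer: 5 hours and 17 minutes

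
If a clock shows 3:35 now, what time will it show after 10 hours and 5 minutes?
Starting time: 3:35
Adding 5 minutes to 35 minutes: 35 + 5 = 40 minutes
Adding 10 hours: 3 + 10 = 13 - 12 = 1
Final time: 1:40

Final answer: 1:40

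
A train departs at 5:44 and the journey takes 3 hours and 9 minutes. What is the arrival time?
Starting time: 5:44
Adding 9 minutes to 44 minutes: 44 + 9 = 53 minutes
Adding 3 hours: 5 + 3 = 8
Final time: 8:53

Final answer: 8:53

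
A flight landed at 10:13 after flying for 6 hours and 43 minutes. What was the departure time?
Starting time: 10:13 = 613 total minutes past 12:00
Subtracting: 6 hours and 43 minutes = 403 minutes
613 - 403 = 210 minutes
= 3 hours and 30 minutes past 12:00 = 3:30

Final answer: 3:30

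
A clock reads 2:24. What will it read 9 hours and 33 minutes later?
Starting time: 2:24
Adding 33 minutes to 24 minutes: 24 + 33 = 57 minutes
Adding 9 hours: 2 + 9 = 11
Final time: 11:57

Final answer: 11:57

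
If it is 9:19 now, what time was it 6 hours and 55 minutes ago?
Starting time: 9:19 = 559 total minutes past 12:00
Subtracting: 6 hours and 55 minutes = 415 minutes
559 - 415 = 144 minutes
= 2 hours and 24 minutes past 12:00 = 2:24

Final answer: 2:24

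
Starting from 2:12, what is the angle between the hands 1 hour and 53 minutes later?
First find the time 1 hour and 53 minutes after 2:12.
Total minutes: 2 x 60 + 12 + 1 x 60 + 53 = 245.
245 mod 720 = 245 minutes = 4:05.
Now compute the angle at 4:05:
Hour hand: 4 x 30 + 5 x 0.5 = 122.5 degrees
Minute hand: 5 x 6 = 30 degrees
Difference: |122.5 - 30| = 92.5 degrees
The angle is 92.5 degrees

Final answer: 92.5 degrees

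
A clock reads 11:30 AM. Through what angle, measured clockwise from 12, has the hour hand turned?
The hour hand moves 30 degrees per hour and 0.5 degrees per minute.
At 11:30: (11) x 30 + 30 x 0.5 = 330 + 15 = 345 degrees

Final answer: 345 degrees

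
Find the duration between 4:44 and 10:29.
From 4:44 to 10:29:
(10 x 60 + 29) - (4 x 60 + 44) = 629 - 284 = 345 minutes
= 5 hours and 45 minutes

Final answer: 5 hours and 45 minutes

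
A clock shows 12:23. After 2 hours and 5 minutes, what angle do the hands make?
First find the time 2 hours and 5 minutes after 12:23.
Total minutes: 12 x 60 + 23 + 2 x 60 + 5 = 868.
868 mod 720 = 148 minutes = 2:28.
Now compute the angle at 2:28:
Hour hand: 2 x 30 + 28 x 0.5 = 74 degrees
Minute hand: 28 x 6 = 168 degrees
Difference: |74 - 168| = 94 degrees
The angle is 94 degrees

Final answer: 94 degrees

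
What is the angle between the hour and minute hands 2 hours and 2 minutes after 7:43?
First find the time 2 hours and 2 minutes after 7:43.
Total minutes: 7 x 60 + 43 + 2 x 60 + 2 = 585.
585 mod 720 = 585 minutes = 9:45.
Now compute the angle at 9:45:
Hour hand: 9 x 30 + 45 x 0.5 = 292.5 degrees
Minute hand: 45 x 6 = 270 degrees
Difference: |292.5 - 270| = 22.5 degrees
The angle is 22.5 degrees

Final answer: 22.5 degrees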